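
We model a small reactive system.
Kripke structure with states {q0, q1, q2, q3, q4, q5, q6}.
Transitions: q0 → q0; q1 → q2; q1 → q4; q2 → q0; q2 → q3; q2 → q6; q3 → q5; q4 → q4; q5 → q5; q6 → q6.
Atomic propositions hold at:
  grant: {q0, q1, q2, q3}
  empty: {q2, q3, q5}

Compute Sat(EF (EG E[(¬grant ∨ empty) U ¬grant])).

Sat(¬grant) = {q4, q5, q6}
Sat(¬grant ∨ empty) = {q2, q3, q4, q5, q6}
E[(¬grant ∨ empty) U ¬grant]: least fixpoint, start Z0 = Sat(¬grant) = {q4, q5, q6}, add states in Sat(¬grant ∨ empty) with some successor in Z. Z1 = {q2, q3, q4, q5, q6}; fixed.
Sat(E[(¬grant ∨ empty) U ¬grant]) = {q2, q3, q4, q5, q6}
EG E[(¬grant ∨ empty) U ¬grant]: greatest fixpoint, start Z0 = {q2, q3, q4, q5, q6}, keep only states in Sat with some successor in Z. Already a fixed point.
Sat(EG E[(¬grant ∨ empty) U ¬grant]) = {q2, q3, q4, q5, q6}
EF (EG E[(¬grant ∨ empty) U ¬grant]): least fixpoint, start Z0 = {q2, q3, q4, q5, q6}, add states with some successor in Z. Z1 = {q1, q2, q3, q4, q5, q6}; fixed.
Sat(EF (EG E[(¬grant ∨ empty) U ¬grant])) = {q1, q2, q3, q4, q5, q6}

{q1, q2, q3, q4, q5, q6}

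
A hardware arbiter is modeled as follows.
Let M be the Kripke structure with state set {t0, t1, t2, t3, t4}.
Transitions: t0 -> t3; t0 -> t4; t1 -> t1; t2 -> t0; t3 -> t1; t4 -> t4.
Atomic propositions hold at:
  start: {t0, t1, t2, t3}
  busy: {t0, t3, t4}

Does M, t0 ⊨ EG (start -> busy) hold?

Yes

Sat(start -> busy) = {t0, t3, t4}
EG (start -> busy): greatest fixpoint, start Z0 = {t0, t3, t4}, keep only states in Sat with some successor in Z. Z1 = {t0, t4}; fixed.
Sat(EG (start -> busy)) = {t0, t4}
t0 ∈ Sat(EG (start -> busy)) = {t0, t4}, so the formula holds at t0.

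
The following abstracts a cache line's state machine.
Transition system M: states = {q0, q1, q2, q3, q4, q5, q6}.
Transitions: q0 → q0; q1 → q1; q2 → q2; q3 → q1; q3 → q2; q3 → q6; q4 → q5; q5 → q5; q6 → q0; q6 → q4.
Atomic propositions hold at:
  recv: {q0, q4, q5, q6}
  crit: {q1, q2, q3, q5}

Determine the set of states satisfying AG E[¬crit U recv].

Sat(¬crit) = {q0, q4, q6}
E[¬crit U recv]: least fixpoint, start Z0 = Sat(recv) = {q0, q4, q5, q6}, add states in Sat(¬crit) with some successor in Z. Already a fixed point.
Sat(E[¬crit U recv]) = {q0, q4, q5, q6}
AG E[¬crit U recv]: greatest fixpoint, start Z0 = {q0, q4, q5, q6}, keep only states in Sat with every successor in Z. Already a fixed point.
Sat(AG E[¬crit U recv]) = {q0, q4, q5, q6}

{q0, q4, q5, q6}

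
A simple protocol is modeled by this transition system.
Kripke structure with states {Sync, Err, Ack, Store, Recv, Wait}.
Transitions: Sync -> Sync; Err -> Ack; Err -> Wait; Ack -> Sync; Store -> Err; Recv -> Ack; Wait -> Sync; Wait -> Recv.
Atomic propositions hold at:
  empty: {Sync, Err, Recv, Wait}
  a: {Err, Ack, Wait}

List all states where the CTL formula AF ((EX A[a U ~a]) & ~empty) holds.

Sat(~a) = {Sync, Store, Recv}
A[a U ~a]: least fixpoint, start Z0 = Sat(~a) = {Sync, Store, Recv}, add states in Sat(a) with every successor in Z. Z1 = {Sync, Ack, Store, Recv, Wait}; Z2 = {Sync, Err, Ack, Store, Recv, Wait}; fixed.
Sat(A[a U ~a]) = {Sync, Err, Ack, Store, Recv, Wait}
Sat(EX A[a U ~a]) = {s : some successor in {Sync, Err, Ack, Store, Recv, Wait}} = {Sync, Err, Ack, Store, Recv, Wait}
Sat(~empty) = {Ack, Store}
Sat((EX A[a U ~a]) & ~empty) = {Ack, Store}
AF ((EX A[a U ~a]) & ~empty): least fixpoint, start Z0 = {Ack, Store}, add states with every successor in Z. Z1 = {Ack, Store, Recv}; fixed.
Sat(AF ((EX A[a U ~a]) & ~empty)) = {Ack, Store, Recv}

{Ack, Store, Recv}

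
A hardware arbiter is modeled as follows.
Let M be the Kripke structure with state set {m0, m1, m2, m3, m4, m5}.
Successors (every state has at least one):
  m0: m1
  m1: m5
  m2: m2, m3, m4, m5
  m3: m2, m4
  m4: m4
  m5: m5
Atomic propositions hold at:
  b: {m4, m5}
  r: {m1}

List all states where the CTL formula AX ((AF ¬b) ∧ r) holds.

Sat(¬b) = {m0, m1, m2, m3}
AF ¬b: least fixpoint, start Z0 = {m0, m1, m2, m3}, add states with every successor in Z. Already a fixed point.
Sat(AF ¬b) = {m0, m1, m2, m3}
Sat((AF ¬b) ∧ r) = {m1}
Sat(AX ((AF ¬b) ∧ r)) = {s : every successor in {m1}} = {m0}

{m0}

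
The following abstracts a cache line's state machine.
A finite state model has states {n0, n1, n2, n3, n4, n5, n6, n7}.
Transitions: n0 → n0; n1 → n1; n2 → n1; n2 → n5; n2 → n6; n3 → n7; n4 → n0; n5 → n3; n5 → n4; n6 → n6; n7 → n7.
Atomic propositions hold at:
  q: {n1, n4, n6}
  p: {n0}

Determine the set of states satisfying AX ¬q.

{n0, n3, n4, n7}

Sat(¬q) = {n0, n2, n3, n5, n7}
Sat(AX ¬q) = {s : every successor in {n0, n2, n3, n5, n7}} = {n0, n3, n4, n7}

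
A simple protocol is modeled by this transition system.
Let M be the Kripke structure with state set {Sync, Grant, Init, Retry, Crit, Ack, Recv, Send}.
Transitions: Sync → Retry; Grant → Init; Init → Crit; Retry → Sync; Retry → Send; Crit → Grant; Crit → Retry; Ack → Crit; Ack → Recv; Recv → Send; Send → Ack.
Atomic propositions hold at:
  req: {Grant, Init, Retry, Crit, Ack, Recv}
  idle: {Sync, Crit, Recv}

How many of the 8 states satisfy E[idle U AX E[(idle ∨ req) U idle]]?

Sat(idle ∨ req) = {Sync, Grant, Init, Retry, Crit, Ack, Recv}
E[(idle ∨ req) U idle]: least fixpoint, start Z0 = Sat(idle) = {Sync, Crit, Recv}, add states in Sat(idle ∨ req) with some successor in Z. Z1 = {Sync, Init, Retry, Crit, Ack, Recv}; Z2 = {Sync, Grant, Init, Retry, Crit, Ack, Recv}; fixed.
Sat(E[(idle ∨ req) U idle]) = {Sync, Grant, Init, Retry, Crit, Ack, Recv}
Sat(AX E[(idle ∨ req) U idle]) = {s : every successor in {Sync, Grant, Init, Retry, Crit, Ack, Recv}} = {Sync, Grant, Init, Crit, Ack, Send}
E[idle U AX E[(idle ∨ req) U idle]]: least fixpoint, start Z0 = Sat(AX E[(idle ∨ req) U idle]) = {Sync, Grant, Init, Crit, Ack, Send}, add states in Sat(idle) with some successor in Z. Z1 = {Sync, Grant, Init, Crit, Ack, Recv, Send}; fixed.
Sat(E[idle U AX E[(idle ∨ req) U idle]]) = {Sync, Grant, Init, Crit, Ack, Recv, Send}
|Sat(E[idle U AX E[(idle ∨ req) U idle]])| = |{Sync, Grant, Init, Crit, Ack, Recv, Send}| = 7.

7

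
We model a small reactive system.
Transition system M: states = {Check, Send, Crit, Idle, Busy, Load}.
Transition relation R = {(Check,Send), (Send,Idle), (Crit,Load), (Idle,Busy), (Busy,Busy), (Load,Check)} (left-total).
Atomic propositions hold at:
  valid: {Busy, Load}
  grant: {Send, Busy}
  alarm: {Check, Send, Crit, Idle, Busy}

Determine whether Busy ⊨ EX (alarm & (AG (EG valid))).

Yes

EG valid: greatest fixpoint, start Z0 = {Busy, Load}, keep only states in Sat with some successor in Z. Z1 = {Busy}; fixed.
Sat(EG valid) = {Busy}
AG (EG valid): greatest fixpoint, start Z0 = {Busy}, keep only states in Sat with every successor in Z. Already a fixed point.
Sat(AG (EG valid)) = {Busy}
Sat(alarm & (AG (EG valid))) = {Busy}
Sat(EX (alarm & (AG (EG valid)))) = {s : some successor in {Busy}} = {Idle, Busy}
Busy ∈ Sat(EX (alarm & (AG (EG valid)))) = {Idle, Busy}, so the formula holds at Busy.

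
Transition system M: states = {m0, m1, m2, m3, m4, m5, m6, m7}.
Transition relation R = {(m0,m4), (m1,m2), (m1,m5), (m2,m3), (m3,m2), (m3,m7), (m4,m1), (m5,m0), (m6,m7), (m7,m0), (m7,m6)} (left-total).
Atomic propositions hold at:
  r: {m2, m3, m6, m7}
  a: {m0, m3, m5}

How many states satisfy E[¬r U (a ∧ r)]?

1

Sat(¬r) = {m0, m1, m4, m5}
Sat(a ∧ r) = {m3}
E[¬r U (a ∧ r)]: least fixpoint, start Z0 = Sat((a ∧ r)) = {m3}, add states in Sat(¬r) with some successor in Z. Already a fixed point.
Sat(E[¬r U (a ∧ r)]) = {m3}
|Sat(E[¬r U (a ∧ r)])| = |{m3}| = 1.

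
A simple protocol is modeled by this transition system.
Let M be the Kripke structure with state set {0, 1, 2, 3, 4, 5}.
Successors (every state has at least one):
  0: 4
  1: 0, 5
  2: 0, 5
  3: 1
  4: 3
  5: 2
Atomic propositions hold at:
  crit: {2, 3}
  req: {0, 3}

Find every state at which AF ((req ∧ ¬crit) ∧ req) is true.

{0}

Sat(¬crit) = {0, 1, 4, 5}
Sat(req ∧ ¬crit) = {0}
Sat((req ∧ ¬crit) ∧ req) = {0}
AF ((req ∧ ¬crit) ∧ req): least fixpoint, start Z0 = {0}, add states with every successor in Z. Already a fixed point.
Sat(AF ((req ∧ ¬crit) ∧ req)) = {0}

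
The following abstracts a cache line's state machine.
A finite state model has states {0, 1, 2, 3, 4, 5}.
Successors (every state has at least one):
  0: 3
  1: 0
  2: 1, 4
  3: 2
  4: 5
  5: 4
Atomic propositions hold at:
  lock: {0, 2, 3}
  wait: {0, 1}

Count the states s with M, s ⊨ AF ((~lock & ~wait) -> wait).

4

Sat(~lock) = {1, 4, 5}
Sat(~wait) = {2, 3, 4, 5}
Sat(~lock & ~wait) = {4, 5}
Sat((~lock & ~wait) -> wait) = {0, 1, 2, 3}
AF ((~lock & ~wait) -> wait): least fixpoint, start Z0 = {0, 1, 2, 3}, add states with every successor in Z. Already a fixed point.
Sat(AF ((~lock & ~wait) -> wait)) = {0, 1, 2, 3}
|Sat(AF ((~lock & ~wait) -> wait))| = |{0, 1, 2, 3}| = 4.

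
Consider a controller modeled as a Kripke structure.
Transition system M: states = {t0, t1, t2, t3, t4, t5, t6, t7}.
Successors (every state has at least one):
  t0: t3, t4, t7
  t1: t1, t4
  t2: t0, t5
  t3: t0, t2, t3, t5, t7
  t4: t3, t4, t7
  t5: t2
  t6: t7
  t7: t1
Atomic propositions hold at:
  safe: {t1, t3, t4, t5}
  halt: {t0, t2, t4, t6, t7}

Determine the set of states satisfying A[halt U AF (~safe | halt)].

Sat(~safe) = {t0, t2, t6, t7}
Sat(~safe | halt) = {t0, t2, t4, t6, t7}
AF (~safe | halt): least fixpoint, start Z0 = {t0, t2, t4, t6, t7}, add states with every successor in Z. Z1 = {t0, t2, t4, t5, t6, t7}; fixed.
Sat(AF (~safe | halt)) = {t0, t2, t4, t5, t6, t7}
A[halt U AF (~safe | halt)]: least fixpoint, start Z0 = Sat(AF (~safe | halt)) = {t0, t2, t4, t5, t6, t7}, add states in Sat(halt) with every successor in Z. Already a fixed point.
Sat(A[halt U AF (~safe | halt)]) = {t0, t2, t4, t5, t6, t7}

{t0, t2, t4, t5, t6, t7}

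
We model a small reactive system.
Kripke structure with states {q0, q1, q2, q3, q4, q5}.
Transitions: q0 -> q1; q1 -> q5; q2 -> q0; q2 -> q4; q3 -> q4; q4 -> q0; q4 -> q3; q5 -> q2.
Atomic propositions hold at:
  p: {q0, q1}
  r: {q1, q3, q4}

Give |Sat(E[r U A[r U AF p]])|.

4

AF p: least fixpoint, start Z0 = {q0, q1}, add states with every successor in Z. Already a fixed point.
Sat(AF p) = {q0, q1}
A[r U AF p]: least fixpoint, start Z0 = Sat(AF p) = {q0, q1}, add states in Sat(r) with every successor in Z. Already a fixed point.
Sat(A[r U AF p]) = {q0, q1}
E[r U A[r U AF p]]: least fixpoint, start Z0 = Sat(A[r U AF p]) = {q0, q1}, add states in Sat(r) with some successor in Z. Z1 = {q0, q1, q4}; Z2 = {q0, q1, q3, q4}; fixed.
Sat(E[r U A[r U AF p]]) = {q0, q1, q3, q4}
|Sat(E[r U A[r U AF p]])| = |{q0, q1, q3, q4}| = 4.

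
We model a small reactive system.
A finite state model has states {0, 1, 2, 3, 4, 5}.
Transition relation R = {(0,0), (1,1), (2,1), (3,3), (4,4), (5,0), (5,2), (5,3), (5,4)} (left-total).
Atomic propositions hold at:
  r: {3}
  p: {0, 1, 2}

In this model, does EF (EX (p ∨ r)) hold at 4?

Sat(p ∨ r) = {0, 1, 2, 3}
Sat(EX (p ∨ r)) = {s : some successor in {0, 1, 2, 3}} = {0, 1, 2, 3, 5}
EF (EX (p ∨ r)): least fixpoint, start Z0 = {0, 1, 2, 3, 5}, add states with some successor in Z. Already a fixed point.
Sat(EF (EX (p ∨ r))) = {0, 1, 2, 3, 5}
4 ∉ Sat(EF (EX (p ∨ r))) = {0, 1, 2, 3, 5}, so the formula does not hold at 4.

No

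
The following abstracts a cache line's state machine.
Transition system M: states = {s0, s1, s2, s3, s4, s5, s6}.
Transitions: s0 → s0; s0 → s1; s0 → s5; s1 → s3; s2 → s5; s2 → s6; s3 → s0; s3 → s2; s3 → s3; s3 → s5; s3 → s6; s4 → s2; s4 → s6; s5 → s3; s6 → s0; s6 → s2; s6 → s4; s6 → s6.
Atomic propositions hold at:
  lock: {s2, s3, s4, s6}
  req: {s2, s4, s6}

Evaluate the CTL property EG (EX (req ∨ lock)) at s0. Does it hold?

No

Sat(req ∨ lock) = {s2, s3, s4, s6}
Sat(EX (req ∨ lock)) = {s : some successor in {s2, s3, s4, s6}} = {s1, s2, s3, s4, s5, s6}
EG (EX (req ∨ lock)): greatest fixpoint, start Z0 = {s1, s2, s3, s4, s5, s6}, keep only states in Sat with some successor in Z. Already a fixed point.
Sat(EG (EX (req ∨ lock))) = {s1, s2, s3, s4, s5, s6}
s0 ∉ Sat(EG (EX (req ∨ lock))) = {s1, s2, s3, s4, s5, s6}, so the formula does not hold at s0.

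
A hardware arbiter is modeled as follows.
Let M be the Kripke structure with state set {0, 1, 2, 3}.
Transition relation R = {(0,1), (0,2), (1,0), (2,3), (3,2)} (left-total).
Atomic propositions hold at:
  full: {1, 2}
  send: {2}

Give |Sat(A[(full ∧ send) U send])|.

Sat(full ∧ send) = {2}
A[(full ∧ send) U send]: least fixpoint, start Z0 = Sat(send) = {2}, add states in Sat(full ∧ send) with every successor in Z. Already a fixed point.
Sat(A[(full ∧ send) U send]) = {2}
|Sat(A[(full ∧ send) U send])| = |{2}| = 1.

1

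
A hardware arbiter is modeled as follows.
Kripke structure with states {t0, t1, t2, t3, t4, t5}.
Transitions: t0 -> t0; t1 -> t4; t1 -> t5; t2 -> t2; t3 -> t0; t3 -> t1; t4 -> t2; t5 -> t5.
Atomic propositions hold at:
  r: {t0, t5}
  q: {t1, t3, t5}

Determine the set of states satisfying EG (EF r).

{t0, t1, t3, t5}

EF r: least fixpoint, start Z0 = {t0, t5}, add states with some successor in Z. Z1 = {t0, t1, t3, t5}; fixed.
Sat(EF r) = {t0, t1, t3, t5}
EG (EF r): greatest fixpoint, start Z0 = {t0, t1, t3, t5}, keep only states in Sat with some successor in Z. Already a fixed point.
Sat(EG (EF r)) = {t0, t1, t3, t5}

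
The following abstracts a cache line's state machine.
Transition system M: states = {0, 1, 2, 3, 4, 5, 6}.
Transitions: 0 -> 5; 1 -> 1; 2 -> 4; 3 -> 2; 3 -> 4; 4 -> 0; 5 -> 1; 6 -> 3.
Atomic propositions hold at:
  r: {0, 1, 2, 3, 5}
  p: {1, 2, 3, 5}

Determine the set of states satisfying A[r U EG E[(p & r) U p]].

{0, 1, 5}

Sat(p & r) = {1, 2, 3, 5}
E[(p & r) U p]: least fixpoint, start Z0 = Sat(p) = {1, 2, 3, 5}, add states in Sat(p & r) with some successor in Z. Already a fixed point.
Sat(E[(p & r) U p]) = {1, 2, 3, 5}
EG E[(p & r) U p]: greatest fixpoint, start Z0 = {1, 2, 3, 5}, keep only states in Sat with some successor in Z. Z1 = {1, 3, 5}; Z2 = {1, 5}; fixed.
Sat(EG E[(p & r) U p]) = {1, 5}
A[r U EG E[(p & r) U p]]: least fixpoint, start Z0 = Sat(EG E[(p & r) U p]) = {1, 5}, add states in Sat(r) with every successor in Z. Z1 = {0, 1, 5}; fixed.
Sat(A[r U EG E[(p & r) U p]]) = {0, 1, 5}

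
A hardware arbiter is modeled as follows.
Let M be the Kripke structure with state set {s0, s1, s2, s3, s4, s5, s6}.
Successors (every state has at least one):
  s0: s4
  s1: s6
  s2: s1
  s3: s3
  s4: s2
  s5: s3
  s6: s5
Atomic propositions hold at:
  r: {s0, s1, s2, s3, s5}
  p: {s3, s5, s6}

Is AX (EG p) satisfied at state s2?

EG p: greatest fixpoint, start Z0 = {s3, s5, s6}, keep only states in Sat with some successor in Z. Already a fixed point.
Sat(EG p) = {s3, s5, s6}
Sat(AX (EG p)) = {s : every successor in {s3, s5, s6}} = {s1, s3, s5, s6}
s2 ∉ Sat(AX (EG p)) = {s1, s3, s5, s6}, so the formula does not hold at s2.

No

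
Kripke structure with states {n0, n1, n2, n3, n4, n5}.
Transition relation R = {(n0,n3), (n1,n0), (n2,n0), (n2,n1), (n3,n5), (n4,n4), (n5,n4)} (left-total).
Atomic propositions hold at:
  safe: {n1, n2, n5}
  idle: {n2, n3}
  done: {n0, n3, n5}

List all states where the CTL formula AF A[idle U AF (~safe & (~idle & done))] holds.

Sat(~safe) = {n0, n3, n4}
Sat(~idle) = {n0, n1, n4, n5}
Sat(~idle & done) = {n0, n5}
Sat(~safe & (~idle & done)) = {n0}
AF (~safe & (~idle & done)): least fixpoint, start Z0 = {n0}, add states with every successor in Z. Z1 = {n0, n1}; Z2 = {n0, n1, n2}; fixed.
Sat(AF (~safe & (~idle & done))) = {n0, n1, n2}
A[idle U AF (~safe & (~idle & done))]: least fixpoint, start Z0 = Sat(AF (~safe & (~idle & done))) = {n0, n1, n2}, add states in Sat(idle) with every successor in Z. Already a fixed point.
Sat(A[idle U AF (~safe & (~idle & done))]) = {n0, n1, n2}
AF A[idle U AF (~safe & (~idle & done))]: least fixpoint, start Z0 = {n0, n1, n2}, add states with every successor in Z. Already a fixed point.
Sat(AF A[idle U AF (~safe & (~idle & done))]) = {n0, n1, n2}

{n0, n1, n2}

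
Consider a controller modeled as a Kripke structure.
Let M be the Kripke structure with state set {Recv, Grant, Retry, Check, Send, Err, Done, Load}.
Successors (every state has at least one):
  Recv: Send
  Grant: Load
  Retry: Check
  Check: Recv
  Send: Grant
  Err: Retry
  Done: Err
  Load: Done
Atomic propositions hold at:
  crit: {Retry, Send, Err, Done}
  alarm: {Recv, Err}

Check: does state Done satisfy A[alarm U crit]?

Yes

A[alarm U crit]: least fixpoint, start Z0 = Sat(crit) = {Retry, Send, Err, Done}, add states in Sat(alarm) with every successor in Z. Z1 = {Recv, Retry, Send, Err, Done}; fixed.
Sat(A[alarm U crit]) = {Recv, Retry, Send, Err, Done}
Done ∈ Sat(A[alarm U crit]) = {Recv, Retry, Send, Err, Done}, so the formula holds at Done.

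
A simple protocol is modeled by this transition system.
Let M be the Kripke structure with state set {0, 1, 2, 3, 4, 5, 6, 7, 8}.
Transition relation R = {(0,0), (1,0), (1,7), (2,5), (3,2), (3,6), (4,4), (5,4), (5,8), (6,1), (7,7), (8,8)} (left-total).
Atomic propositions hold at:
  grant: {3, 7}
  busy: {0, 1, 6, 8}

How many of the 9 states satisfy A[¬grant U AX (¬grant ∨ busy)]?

7

Sat(¬grant) = {0, 1, 2, 4, 5, 6, 8}
Sat(¬grant ∨ busy) = {0, 1, 2, 4, 5, 6, 8}
Sat(AX (¬grant ∨ busy)) = {s : every successor in {0, 1, 2, 4, 5, 6, 8}} = {0, 2, 3, 4, 5, 6, 8}
A[¬grant U AX (¬grant ∨ busy)]: least fixpoint, start Z0 = Sat(AX (¬grant ∨ busy)) = {0, 2, 3, 4, 5, 6, 8}, add states in Sat(¬grant) with every successor in Z. Already a fixed point.
Sat(A[¬grant U AX (¬grant ∨ busy)]) = {0, 2, 3, 4, 5, 6, 8}
|Sat(A[¬grant U AX (¬grant ∨ busy)])| = |{0, 2, 3, 4, 5, 6, 8}| = 7.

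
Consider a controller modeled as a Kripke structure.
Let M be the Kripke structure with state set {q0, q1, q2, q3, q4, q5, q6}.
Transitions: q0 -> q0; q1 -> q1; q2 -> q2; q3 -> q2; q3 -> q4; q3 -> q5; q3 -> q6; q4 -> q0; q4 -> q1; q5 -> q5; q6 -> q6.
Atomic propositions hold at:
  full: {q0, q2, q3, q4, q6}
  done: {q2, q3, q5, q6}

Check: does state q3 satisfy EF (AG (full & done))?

Yes

Sat(full & done) = {q2, q3, q6}
AG (full & done): greatest fixpoint, start Z0 = {q2, q3, q6}, keep only states in Sat with every successor in Z. Z1 = {q2, q6}; fixed.
Sat(AG (full & done)) = {q2, q6}
EF (AG (full & done)): least fixpoint, start Z0 = {q2, q6}, add states with some successor in Z. Z1 = {q2, q3, q6}; fixed.
Sat(EF (AG (full & done))) = {q2, q3, q6}
q3 ∈ Sat(EF (AG (full & done))) = {q2, q3, q6}, so the formula holds at q3.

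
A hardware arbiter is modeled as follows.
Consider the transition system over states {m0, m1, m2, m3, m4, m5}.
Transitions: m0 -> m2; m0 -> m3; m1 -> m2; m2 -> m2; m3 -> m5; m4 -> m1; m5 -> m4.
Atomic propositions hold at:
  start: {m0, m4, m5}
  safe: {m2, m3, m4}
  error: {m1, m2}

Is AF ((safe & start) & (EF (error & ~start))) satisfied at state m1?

Sat(safe & start) = {m4}
Sat(~start) = {m1, m2, m3}
Sat(error & ~start) = {m1, m2}
EF (error & ~start): least fixpoint, start Z0 = {m1, m2}, add states with some successor in Z. Z1 = {m0, m1, m2, m4}; Z2 = {m0, m1, m2, m4, m5}; Z3 = {m0, m1, m2, m3, m4, m5}; fixed.
Sat(EF (error & ~start)) = {m0, m1, m2, m3, m4, m5}
Sat((safe & start) & (EF (error & ~start))) = {m4}
AF ((safe & start) & (EF (error & ~start))): least fixpoint, start Z0 = {m4}, add states with every successor in Z. Z1 = {m4, m5}; Z2 = {m3, m4, m5}; fixed.
Sat(AF ((safe & start) & (EF (error & ~start)))) = {m3, m4, m5}
m1 ∉ Sat(AF ((safe & start) & (EF (error & ~start)))) = {m3, m4, m5}, so the formula does not hold at m1.

No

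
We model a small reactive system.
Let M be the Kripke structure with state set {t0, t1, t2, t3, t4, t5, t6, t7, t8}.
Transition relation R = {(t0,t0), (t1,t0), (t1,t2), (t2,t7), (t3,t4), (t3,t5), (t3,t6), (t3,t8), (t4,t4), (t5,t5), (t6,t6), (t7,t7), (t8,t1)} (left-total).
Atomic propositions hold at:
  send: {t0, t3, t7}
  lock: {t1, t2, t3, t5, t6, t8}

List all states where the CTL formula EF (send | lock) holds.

Sat(send | lock) = {t0, t1, t2, t3, t5, t6, t7, t8}
EF (send | lock): least fixpoint, start Z0 = {t0, t1, t2, t3, t5, t6, t7, t8}, add states with some successor in Z. Already a fixed point.
Sat(EF (send | lock)) = {t0, t1, t2, t3, t5, t6, t7, t8}

{t0, t1, t2, t3, t5, t6, t7, t8}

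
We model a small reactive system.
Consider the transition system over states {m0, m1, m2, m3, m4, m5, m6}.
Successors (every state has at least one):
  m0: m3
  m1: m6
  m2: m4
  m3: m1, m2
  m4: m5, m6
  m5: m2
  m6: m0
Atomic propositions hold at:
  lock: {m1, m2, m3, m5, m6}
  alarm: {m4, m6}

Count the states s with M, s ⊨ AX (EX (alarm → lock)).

5

Sat(alarm → lock) = {m0, m1, m2, m3, m5, m6}
Sat(EX (alarm → lock)) = {s : some successor in {m0, m1, m2, m3, m5, m6}} = {m0, m1, m3, m4, m5, m6}
Sat(AX (EX (alarm → lock))) = {s : every successor in {m0, m1, m3, m4, m5, m6}} = {m0, m1, m2, m4, m6}
|Sat(AX (EX (alarm → lock)))| = |{m0, m1, m2, m4, m6}| = 5.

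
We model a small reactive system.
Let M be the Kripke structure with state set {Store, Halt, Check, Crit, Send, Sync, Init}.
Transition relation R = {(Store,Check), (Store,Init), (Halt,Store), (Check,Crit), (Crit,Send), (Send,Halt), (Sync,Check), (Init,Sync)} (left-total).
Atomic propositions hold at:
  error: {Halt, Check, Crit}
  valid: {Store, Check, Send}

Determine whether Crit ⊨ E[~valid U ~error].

Sat(~valid) = {Halt, Crit, Sync, Init}
Sat(~error) = {Store, Send, Sync, Init}
E[~valid U ~error]: least fixpoint, start Z0 = Sat(~error) = {Store, Send, Sync, Init}, add states in Sat(~valid) with some successor in Z. Z1 = {Store, Halt, Crit, Send, Sync, Init}; fixed.
Sat(E[~valid U ~error]) = {Store, Halt, Crit, Send, Sync, Init}
Crit ∈ Sat(E[~valid U ~error]) = {Store, Halt, Crit, Send, Sync, Init}, so the formula holds at Crit.

Yes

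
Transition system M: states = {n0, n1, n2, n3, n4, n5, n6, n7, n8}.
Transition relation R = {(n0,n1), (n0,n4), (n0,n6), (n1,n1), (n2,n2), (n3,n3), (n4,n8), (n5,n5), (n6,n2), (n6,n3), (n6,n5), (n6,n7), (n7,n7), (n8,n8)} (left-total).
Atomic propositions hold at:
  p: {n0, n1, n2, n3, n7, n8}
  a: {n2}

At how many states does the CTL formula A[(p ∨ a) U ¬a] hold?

Sat(p ∨ a) = {n0, n1, n2, n3, n7, n8}
Sat(¬a) = {n0, n1, n3, n4, n5, n6, n7, n8}
A[(p ∨ a) U ¬a]: least fixpoint, start Z0 = Sat(¬a) = {n0, n1, n3, n4, n5, n6, n7, n8}, add states in Sat(p ∨ a) with every successor in Z. Already a fixed point.
Sat(A[(p ∨ a) U ¬a]) = {n0, n1, n3, n4, n5, n6, n7, n8}
|Sat(A[(p ∨ a) U ¬a])| = |{n0, n1, n3, n4, n5, n6, n7, n8}| = 8.

8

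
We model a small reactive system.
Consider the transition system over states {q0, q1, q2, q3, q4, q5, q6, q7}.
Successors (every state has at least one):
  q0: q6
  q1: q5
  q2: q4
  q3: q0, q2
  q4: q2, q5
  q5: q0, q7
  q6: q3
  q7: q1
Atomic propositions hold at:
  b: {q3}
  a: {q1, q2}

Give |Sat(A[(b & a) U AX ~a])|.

5

Sat(b & a) = ∅
Sat(~a) = {q0, q3, q4, q5, q6, q7}
Sat(AX ~a) = {s : every successor in {q0, q3, q4, q5, q6, q7}} = {q0, q1, q2, q5, q6}
A[(b & a) U AX ~a]: least fixpoint, start Z0 = Sat(AX ~a) = {q0, q1, q2, q5, q6}, add states in Sat(b & a) with every successor in Z. Already a fixed point.
Sat(A[(b & a) U AX ~a]) = {q0, q1, q2, q5, q6}
|Sat(A[(b & a) U AX ~a])| = |{q0, q1, q2, q5, q6}| = 5.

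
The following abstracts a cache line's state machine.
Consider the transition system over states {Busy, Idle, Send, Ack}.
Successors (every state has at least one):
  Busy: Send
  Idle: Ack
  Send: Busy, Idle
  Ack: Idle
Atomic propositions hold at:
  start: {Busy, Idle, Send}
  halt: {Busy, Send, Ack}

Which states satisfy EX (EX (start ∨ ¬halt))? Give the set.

Sat(¬halt) = {Idle}
Sat(start ∨ ¬halt) = {Busy, Idle, Send}
Sat(EX (start ∨ ¬halt)) = {s : some successor in {Busy, Idle, Send}} = {Busy, Send, Ack}
Sat(EX (EX (start ∨ ¬halt))) = {s : some successor in {Busy, Send, Ack}} = {Busy, Idle, Send}

{Busy, Idle, Send}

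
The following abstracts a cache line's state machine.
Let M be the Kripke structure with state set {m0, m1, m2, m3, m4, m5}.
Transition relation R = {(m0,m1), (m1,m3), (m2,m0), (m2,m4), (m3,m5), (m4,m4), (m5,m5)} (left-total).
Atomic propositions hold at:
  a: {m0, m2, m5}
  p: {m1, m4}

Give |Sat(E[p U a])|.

E[p U a]: least fixpoint, start Z0 = Sat(a) = {m0, m2, m5}, add states in Sat(p) with some successor in Z. Already a fixed point.
Sat(E[p U a]) = {m0, m2, m5}
|Sat(E[p U a])| = |{m0, m2, m5}| = 3.

3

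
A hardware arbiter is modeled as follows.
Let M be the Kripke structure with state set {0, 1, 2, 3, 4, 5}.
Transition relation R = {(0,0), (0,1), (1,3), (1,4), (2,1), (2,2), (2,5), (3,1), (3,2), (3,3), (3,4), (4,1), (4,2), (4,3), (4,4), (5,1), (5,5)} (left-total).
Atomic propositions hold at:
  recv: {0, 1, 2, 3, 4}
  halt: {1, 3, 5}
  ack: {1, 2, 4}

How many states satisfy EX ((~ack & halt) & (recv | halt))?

5

Sat(~ack) = {0, 3, 5}
Sat(~ack & halt) = {3, 5}
Sat(recv | halt) = {0, 1, 2, 3, 4, 5}
Sat((~ack & halt) & (recv | halt)) = {3, 5}
Sat(EX ((~ack & halt) & (recv | halt))) = {s : some successor in {3, 5}} = {1, 2, 3, 4, 5}
|Sat(EX ((~ack & halt) & (recv | halt)))| = |{1, 2, 3, 4, 5}| = 5.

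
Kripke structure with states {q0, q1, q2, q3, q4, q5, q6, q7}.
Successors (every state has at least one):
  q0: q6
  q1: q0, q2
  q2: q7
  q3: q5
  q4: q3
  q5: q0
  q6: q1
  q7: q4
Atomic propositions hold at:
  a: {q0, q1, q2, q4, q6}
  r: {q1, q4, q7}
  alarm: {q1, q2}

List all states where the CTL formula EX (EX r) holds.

Sat(EX r) = {s : some successor in {q1, q4, q7}} = {q2, q6, q7}
Sat(EX (EX r)) = {s : some successor in {q2, q6, q7}} = {q0, q1, q2}

{q0, q1, q2}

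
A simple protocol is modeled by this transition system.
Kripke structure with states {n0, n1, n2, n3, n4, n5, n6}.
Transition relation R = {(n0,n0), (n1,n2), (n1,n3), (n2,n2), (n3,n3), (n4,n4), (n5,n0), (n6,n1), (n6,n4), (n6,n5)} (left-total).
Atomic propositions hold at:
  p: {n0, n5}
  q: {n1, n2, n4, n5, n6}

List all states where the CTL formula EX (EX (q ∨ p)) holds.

Sat(q ∨ p) = {n0, n1, n2, n4, n5, n6}
Sat(EX (q ∨ p)) = {s : some successor in {n0, n1, n2, n4, n5, n6}} = {n0, n1, n2, n4, n5, n6}
Sat(EX (EX (q ∨ p))) = {s : some successor in {n0, n1, n2, n4, n5, n6}} = {n0, n1, n2, n4, n5, n6}

{n0, n1, n2, n4, n5, n6}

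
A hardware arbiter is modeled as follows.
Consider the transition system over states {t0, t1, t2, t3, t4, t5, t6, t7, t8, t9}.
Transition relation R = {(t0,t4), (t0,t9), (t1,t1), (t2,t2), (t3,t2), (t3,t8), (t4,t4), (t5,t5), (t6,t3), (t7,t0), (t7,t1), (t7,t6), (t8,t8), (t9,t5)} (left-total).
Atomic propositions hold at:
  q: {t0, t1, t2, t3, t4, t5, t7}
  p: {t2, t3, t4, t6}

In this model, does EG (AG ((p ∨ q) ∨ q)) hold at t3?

No

Sat(p ∨ q) = {t0, t1, t2, t3, t4, t5, t6, t7}
Sat((p ∨ q) ∨ q) = {t0, t1, t2, t3, t4, t5, t6, t7}
AG ((p ∨ q) ∨ q): greatest fixpoint, start Z0 = {t0, t1, t2, t3, t4, t5, t6, t7}, keep only states in Sat with every successor in Z. Z1 = {t1, t2, t4, t5, t6, t7}; Z2 = {t1, t2, t4, t5}; fixed.
Sat(AG ((p ∨ q) ∨ q)) = {t1, t2, t4, t5}
EG (AG ((p ∨ q) ∨ q)): greatest fixpoint, start Z0 = {t1, t2, t4, t5}, keep only states in Sat with some successor in Z. Already a fixed point.
Sat(EG (AG ((p ∨ q) ∨ q))) = {t1, t2, t4, t5}
t3 ∉ Sat(EG (AG ((p ∨ q) ∨ q))) = {t1, t2, t4, t5}, so the formula does not hold at t3.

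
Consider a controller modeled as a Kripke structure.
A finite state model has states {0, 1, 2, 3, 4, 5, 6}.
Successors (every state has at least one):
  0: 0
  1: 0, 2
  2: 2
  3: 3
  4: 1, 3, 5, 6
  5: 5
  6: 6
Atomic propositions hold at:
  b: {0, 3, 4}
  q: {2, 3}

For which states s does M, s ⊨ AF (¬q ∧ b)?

Sat(¬q) = {0, 1, 4, 5, 6}
Sat(¬q ∧ b) = {0, 4}
AF (¬q ∧ b): least fixpoint, start Z0 = {0, 4}, add states with every successor in Z. Already a fixed point.
Sat(AF (¬q ∧ b)) = {0, 4}

{0, 4}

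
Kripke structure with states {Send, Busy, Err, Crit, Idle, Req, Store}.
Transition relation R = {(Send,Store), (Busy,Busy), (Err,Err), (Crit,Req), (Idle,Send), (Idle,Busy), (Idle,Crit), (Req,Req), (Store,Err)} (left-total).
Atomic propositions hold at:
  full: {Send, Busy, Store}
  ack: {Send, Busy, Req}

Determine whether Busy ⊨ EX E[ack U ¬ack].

No

Sat(¬ack) = {Err, Crit, Idle, Store}
E[ack U ¬ack]: least fixpoint, start Z0 = Sat(¬ack) = {Err, Crit, Idle, Store}, add states in Sat(ack) with some successor in Z. Z1 = {Send, Err, Crit, Idle, Store}; fixed.
Sat(E[ack U ¬ack]) = {Send, Err, Crit, Idle, Store}
Sat(EX E[ack U ¬ack]) = {s : some successor in {Send, Err, Crit, Idle, Store}} = {Send, Err, Idle, Store}
Busy ∉ Sat(EX E[ack U ¬ack]) = {Send, Err, Idle, Store}, so the formula does not hold at Busy.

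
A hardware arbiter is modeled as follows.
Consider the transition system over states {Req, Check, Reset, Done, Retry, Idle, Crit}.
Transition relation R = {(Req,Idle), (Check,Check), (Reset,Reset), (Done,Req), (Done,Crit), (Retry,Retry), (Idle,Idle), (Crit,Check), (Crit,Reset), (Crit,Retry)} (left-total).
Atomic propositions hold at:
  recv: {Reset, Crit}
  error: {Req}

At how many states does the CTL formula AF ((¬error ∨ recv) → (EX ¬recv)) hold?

Sat(¬error) = {Check, Reset, Done, Retry, Idle, Crit}
Sat(¬error ∨ recv) = {Check, Reset, Done, Retry, Idle, Crit}
Sat(¬recv) = {Req, Check, Done, Retry, Idle}
Sat(EX ¬recv) = {s : some successor in {Req, Check, Done, Retry, Idle}} = {Req, Check, Done, Retry, Idle, Crit}
Sat((¬error ∨ recv) → (EX ¬recv)) = {Req, Check, Done, Retry, Idle, Crit}
AF ((¬error ∨ recv) → (EX ¬recv)): least fixpoint, start Z0 = {Req, Check, Done, Retry, Idle, Crit}, add states with every successor in Z. Already a fixed point.
Sat(AF ((¬error ∨ recv) → (EX ¬recv))) = {Req, Check, Done, Retry, Idle, Crit}
|Sat(AF ((¬error ∨ recv) → (EX ¬recv)))| = |{Req, Check, Done, Retry, Idle, Crit}| = 6.

6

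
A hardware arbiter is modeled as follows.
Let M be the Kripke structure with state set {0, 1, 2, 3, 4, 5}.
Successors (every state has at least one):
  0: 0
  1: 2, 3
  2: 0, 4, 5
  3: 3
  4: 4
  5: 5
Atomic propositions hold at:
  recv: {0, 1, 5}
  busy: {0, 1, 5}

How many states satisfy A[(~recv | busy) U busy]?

3

Sat(~recv) = {2, 3, 4}
Sat(~recv | busy) = {0, 1, 2, 3, 4, 5}
A[(~recv | busy) U busy]: least fixpoint, start Z0 = Sat(busy) = {0, 1, 5}, add states in Sat(~recv | busy) with every successor in Z. Already a fixed point.
Sat(A[(~recv | busy) U busy]) = {0, 1, 5}
|Sat(A[(~recv | busy) U busy])| = |{0, 1, 5}| = 3.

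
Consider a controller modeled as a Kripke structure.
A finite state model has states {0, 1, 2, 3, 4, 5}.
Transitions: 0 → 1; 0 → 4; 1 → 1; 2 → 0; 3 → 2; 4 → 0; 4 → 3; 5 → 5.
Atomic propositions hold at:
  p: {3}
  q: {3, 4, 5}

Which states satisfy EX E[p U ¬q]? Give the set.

Sat(¬q) = {0, 1, 2}
E[p U ¬q]: least fixpoint, start Z0 = Sat(¬q) = {0, 1, 2}, add states in Sat(p) with some successor in Z. Z1 = {0, 1, 2, 3}; fixed.
Sat(E[p U ¬q]) = {0, 1, 2, 3}
Sat(EX E[p U ¬q]) = {s : some successor in {0, 1, 2, 3}} = {0, 1, 2, 3, 4}

{0, 1, 2, 3, 4}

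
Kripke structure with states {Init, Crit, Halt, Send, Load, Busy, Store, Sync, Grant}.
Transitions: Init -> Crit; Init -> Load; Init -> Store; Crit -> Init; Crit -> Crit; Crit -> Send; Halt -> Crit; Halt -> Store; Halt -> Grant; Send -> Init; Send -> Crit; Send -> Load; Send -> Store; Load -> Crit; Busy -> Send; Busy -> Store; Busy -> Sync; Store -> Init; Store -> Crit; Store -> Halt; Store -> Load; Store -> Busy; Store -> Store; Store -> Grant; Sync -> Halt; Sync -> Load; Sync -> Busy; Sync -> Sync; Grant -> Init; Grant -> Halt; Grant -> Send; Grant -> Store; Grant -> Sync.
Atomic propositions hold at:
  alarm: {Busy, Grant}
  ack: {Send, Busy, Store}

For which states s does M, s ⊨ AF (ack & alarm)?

{Busy}

Sat(ack & alarm) = {Busy}
AF (ack & alarm): least fixpoint, start Z0 = {Busy}, add states with every successor in Z. Already a fixed point.
Sat(AF (ack & alarm)) = {Busy}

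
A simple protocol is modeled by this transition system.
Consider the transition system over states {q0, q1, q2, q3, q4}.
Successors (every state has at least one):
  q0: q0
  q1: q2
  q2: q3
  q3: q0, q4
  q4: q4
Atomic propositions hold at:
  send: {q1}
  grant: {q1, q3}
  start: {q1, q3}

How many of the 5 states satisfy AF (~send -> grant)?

3

Sat(~send) = {q0, q2, q3, q4}
Sat(~send -> grant) = {q1, q3}
AF (~send -> grant): least fixpoint, start Z0 = {q1, q3}, add states with every successor in Z. Z1 = {q1, q2, q3}; fixed.
Sat(AF (~send -> grant)) = {q1, q2, q3}
|Sat(AF (~send -> grant))| = |{q1, q2, q3}| = 3.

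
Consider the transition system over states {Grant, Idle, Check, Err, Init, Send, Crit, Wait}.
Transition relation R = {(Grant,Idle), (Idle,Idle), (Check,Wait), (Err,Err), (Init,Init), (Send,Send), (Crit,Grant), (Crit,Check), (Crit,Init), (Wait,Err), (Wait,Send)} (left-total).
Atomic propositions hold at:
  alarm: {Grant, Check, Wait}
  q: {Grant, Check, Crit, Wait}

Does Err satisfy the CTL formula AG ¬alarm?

Yes

Sat(¬alarm) = {Idle, Err, Init, Send, Crit}
AG ¬alarm: greatest fixpoint, start Z0 = {Idle, Err, Init, Send, Crit}, keep only states in Sat with every successor in Z. Z1 = {Idle, Err, Init, Send}; fixed.
Sat(AG ¬alarm) = {Idle, Err, Init, Send}
Err ∈ Sat(AG ¬alarm) = {Idle, Err, Init, Send}, so the formula holds at Err.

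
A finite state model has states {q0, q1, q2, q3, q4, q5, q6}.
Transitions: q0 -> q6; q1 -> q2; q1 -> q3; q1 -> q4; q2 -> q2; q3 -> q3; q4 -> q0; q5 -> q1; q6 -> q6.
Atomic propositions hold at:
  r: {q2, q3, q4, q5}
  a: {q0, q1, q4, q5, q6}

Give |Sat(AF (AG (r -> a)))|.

3

Sat(r -> a) = {q0, q1, q4, q5, q6}
AG (r -> a): greatest fixpoint, start Z0 = {q0, q1, q4, q5, q6}, keep only states in Sat with every successor in Z. Z1 = {q0, q4, q5, q6}; Z2 = {q0, q4, q6}; fixed.
Sat(AG (r -> a)) = {q0, q4, q6}
AF (AG (r -> a)): least fixpoint, start Z0 = {q0, q4, q6}, add states with every successor in Z. Already a fixed point.
Sat(AF (AG (r -> a))) = {q0, q4, q6}
|Sat(AF (AG (r -> a)))| = |{q0, q4, q6}| = 3.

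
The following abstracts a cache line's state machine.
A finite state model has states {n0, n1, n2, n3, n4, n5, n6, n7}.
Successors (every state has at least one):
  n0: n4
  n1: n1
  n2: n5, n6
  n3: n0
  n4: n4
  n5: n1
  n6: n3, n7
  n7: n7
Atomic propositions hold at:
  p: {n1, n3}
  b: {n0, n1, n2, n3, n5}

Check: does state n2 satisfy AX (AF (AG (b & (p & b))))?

Sat(p & b) = {n1, n3}
Sat(b & (p & b)) = {n1, n3}
AG (b & (p & b)): greatest fixpoint, start Z0 = {n1, n3}, keep only states in Sat with every successor in Z. Z1 = {n1}; fixed.
Sat(AG (b & (p & b))) = {n1}
AF (AG (b & (p & b))): least fixpoint, start Z0 = {n1}, add states with every successor in Z. Z1 = {n1, n5}; fixed.
Sat(AF (AG (b & (p & b)))) = {n1, n5}
Sat(AX (AF (AG (b & (p & b))))) = {s : every successor in {n1, n5}} = {n1, n5}
n2 ∉ Sat(AX (AF (AG (b & (p & b))))) = {n1, n5}, so the formula does not hold at n2.

No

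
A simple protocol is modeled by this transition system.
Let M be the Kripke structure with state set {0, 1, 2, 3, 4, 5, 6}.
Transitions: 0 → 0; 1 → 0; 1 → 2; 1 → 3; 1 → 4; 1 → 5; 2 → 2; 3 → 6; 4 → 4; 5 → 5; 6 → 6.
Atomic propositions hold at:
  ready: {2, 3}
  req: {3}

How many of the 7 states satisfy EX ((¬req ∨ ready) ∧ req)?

1

Sat(¬req) = {0, 1, 2, 4, 5, 6}
Sat(¬req ∨ ready) = {0, 1, 2, 3, 4, 5, 6}
Sat((¬req ∨ ready) ∧ req) = {3}
Sat(EX ((¬req ∨ ready) ∧ req)) = {s : some successor in {3}} = {1}
|Sat(EX ((¬req ∨ ready) ∧ req))| = |{1}| = 1.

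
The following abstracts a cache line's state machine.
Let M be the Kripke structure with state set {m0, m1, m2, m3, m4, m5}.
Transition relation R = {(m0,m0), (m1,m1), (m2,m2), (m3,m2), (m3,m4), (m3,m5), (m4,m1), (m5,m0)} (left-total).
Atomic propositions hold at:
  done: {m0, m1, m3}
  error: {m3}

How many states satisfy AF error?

1

AF error: least fixpoint, start Z0 = {m3}, add states with every successor in Z. Already a fixed point.
Sat(AF error) = {m3}
|Sat(AF error)| = |{m3}| = 1.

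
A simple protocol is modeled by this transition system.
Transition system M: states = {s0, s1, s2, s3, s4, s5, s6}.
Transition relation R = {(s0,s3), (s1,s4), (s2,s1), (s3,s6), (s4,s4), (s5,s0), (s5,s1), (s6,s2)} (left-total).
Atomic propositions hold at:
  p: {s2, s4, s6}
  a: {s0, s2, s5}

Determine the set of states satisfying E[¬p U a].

Sat(¬p) = {s0, s1, s3, s5}
E[¬p U a]: least fixpoint, start Z0 = Sat(a) = {s0, s2, s5}, add states in Sat(¬p) with some successor in Z. Already a fixed point.
Sat(E[¬p U a]) = {s0, s2, s5}

{s0, s2, s5}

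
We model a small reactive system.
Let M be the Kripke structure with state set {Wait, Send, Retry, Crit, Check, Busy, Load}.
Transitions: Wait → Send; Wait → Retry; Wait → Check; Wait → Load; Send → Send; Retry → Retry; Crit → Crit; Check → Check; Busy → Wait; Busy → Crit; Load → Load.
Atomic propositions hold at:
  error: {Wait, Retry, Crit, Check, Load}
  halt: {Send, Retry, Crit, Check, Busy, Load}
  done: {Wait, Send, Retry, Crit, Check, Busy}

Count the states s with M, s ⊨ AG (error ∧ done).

Sat(error ∧ done) = {Wait, Retry, Crit, Check}
AG (error ∧ done): greatest fixpoint, start Z0 = {Wait, Retry, Crit, Check}, keep only states in Sat with every successor in Z. Z1 = {Retry, Crit, Check}; fixed.
Sat(AG (error ∧ done)) = {Retry, Crit, Check}
|Sat(AG (error ∧ done))| = |{Retry, Crit, Check}| = 3.

3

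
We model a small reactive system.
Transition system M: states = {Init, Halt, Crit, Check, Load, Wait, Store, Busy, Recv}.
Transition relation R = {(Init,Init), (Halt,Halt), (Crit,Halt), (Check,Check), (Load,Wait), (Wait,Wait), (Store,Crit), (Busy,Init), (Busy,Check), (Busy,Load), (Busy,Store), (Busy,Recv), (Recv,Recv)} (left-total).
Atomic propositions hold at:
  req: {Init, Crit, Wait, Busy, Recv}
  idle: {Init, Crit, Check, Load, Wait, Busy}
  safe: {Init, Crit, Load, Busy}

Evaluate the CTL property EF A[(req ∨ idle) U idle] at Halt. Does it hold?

No

Sat(req ∨ idle) = {Init, Crit, Check, Load, Wait, Busy, Recv}
A[(req ∨ idle) U idle]: least fixpoint, start Z0 = Sat(idle) = {Init, Crit, Check, Load, Wait, Busy}, add states in Sat(req ∨ idle) with every successor in Z. Already a fixed point.
Sat(A[(req ∨ idle) U idle]) = {Init, Crit, Check, Load, Wait, Busy}
EF A[(req ∨ idle) U idle]: least fixpoint, start Z0 = {Init, Crit, Check, Load, Wait, Busy}, add states with some successor in Z. Z1 = {Init, Crit, Check, Load, Wait, Store, Busy}; fixed.
Sat(EF A[(req ∨ idle) U idle]) = {Init, Crit, Check, Load, Wait, Store, Busy}
Halt ∉ Sat(EF A[(req ∨ idle) U idle]) = {Init, Crit, Check, Load, Wait, Store, Busy}, so the formula does not hold at Halt.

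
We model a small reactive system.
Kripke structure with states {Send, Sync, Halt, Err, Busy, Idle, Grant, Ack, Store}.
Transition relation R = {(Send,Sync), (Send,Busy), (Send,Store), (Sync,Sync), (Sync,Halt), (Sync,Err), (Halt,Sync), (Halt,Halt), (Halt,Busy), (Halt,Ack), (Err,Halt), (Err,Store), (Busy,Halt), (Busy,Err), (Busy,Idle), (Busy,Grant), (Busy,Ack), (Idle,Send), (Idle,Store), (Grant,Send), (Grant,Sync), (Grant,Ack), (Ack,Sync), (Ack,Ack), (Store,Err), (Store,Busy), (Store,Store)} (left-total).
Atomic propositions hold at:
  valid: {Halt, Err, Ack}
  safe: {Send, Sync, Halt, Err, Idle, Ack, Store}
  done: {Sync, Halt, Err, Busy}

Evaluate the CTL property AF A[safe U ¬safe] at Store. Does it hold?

Sat(¬safe) = {Busy, Grant}
A[safe U ¬safe]: least fixpoint, start Z0 = Sat(¬safe) = {Busy, Grant}, add states in Sat(safe) with every successor in Z. Already a fixed point.
Sat(A[safe U ¬safe]) = {Busy, Grant}
AF A[safe U ¬safe]: least fixpoint, start Z0 = {Busy, Grant}, add states with every successor in Z. Already a fixed point.
Sat(AF A[safe U ¬safe]) = {Busy, Grant}
Store ∉ Sat(AF A[safe U ¬safe]) = {Busy, Grant}, so the formula does not hold at Store.

No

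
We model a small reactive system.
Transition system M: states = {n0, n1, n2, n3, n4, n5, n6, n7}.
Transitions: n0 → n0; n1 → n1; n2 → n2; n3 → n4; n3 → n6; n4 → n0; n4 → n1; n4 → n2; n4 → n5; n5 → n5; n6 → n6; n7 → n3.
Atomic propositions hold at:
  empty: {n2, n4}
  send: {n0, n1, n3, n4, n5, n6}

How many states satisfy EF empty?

4

EF empty: least fixpoint, start Z0 = {n2, n4}, add states with some successor in Z. Z1 = {n2, n3, n4}; Z2 = {n2, n3, n4, n7}; fixed.
Sat(EF empty) = {n2, n3, n4, n7}
|Sat(EF empty)| = |{n2, n3, n4, n7}| = 4.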